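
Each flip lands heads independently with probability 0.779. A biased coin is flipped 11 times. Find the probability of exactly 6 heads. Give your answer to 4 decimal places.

0.0544

X ~ Binomial(n=11, p=0.779).
P(X=6) = C(11,6) · p^6 · (1−p)^5
= 462 · 0.22347 · 0.00052718 = 0.054429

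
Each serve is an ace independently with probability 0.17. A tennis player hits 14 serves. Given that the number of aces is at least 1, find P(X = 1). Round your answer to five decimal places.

X ~ Binomial(14, 0.17). Want P(X=1 | X≥1) = P(X=1) / P(X≥1).
P(X=1) = C(14,1)·0.17^1·0.83^13 = 0.2111505
P(X≥1) = 1 − 0.0736365 = 0.9263635
Ratio = 0.2111505 / 0.9263635 = 0.2279349

0.22793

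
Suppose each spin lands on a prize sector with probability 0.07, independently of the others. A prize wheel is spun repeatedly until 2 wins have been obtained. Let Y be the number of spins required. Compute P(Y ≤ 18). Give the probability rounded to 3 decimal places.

Finishing within 18 spins ⇔ at least 2 successes in the first 18. With X ~ Binomial(18, 0.07), P(Y ≤ 18) = 1 − P(X ≤ 1).
  k=0: C(18,0)·0.07^0·0.93^18 = 0.27083
  k=1: C(18,1)·0.07^1·0.93^17 = 0.36693
1 − 0.63776 = 0.36224

0.362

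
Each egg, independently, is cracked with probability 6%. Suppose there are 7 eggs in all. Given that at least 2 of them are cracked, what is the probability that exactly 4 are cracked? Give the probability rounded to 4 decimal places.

0.0061

X ~ Binomial(7, 0.06). Want P(X=4 | X≥2) = P(X=4) / P(X≥2).
P(X=4) = C(7,4)·0.06^4·0.94^3 = 0.000377
P(X≥2) = 1 − 0.648478 − 0.289745 = 0.061777
Ratio = 0.000377 / 0.061777 = 0.006099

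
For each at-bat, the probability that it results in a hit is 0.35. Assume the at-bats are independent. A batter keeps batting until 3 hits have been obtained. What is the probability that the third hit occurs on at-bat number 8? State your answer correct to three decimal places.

Y = trial on which the third success occurs; negative binomial, r=3, p=0.35.
P(Y=8) = C(7,2) · p^3 · (1−p)^5
= 21 · 0.042875 · 0.11603 = 0.10447

0.104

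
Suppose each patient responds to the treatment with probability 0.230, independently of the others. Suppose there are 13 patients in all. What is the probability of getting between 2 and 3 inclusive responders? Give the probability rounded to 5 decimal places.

X ~ Binomial(13, 0.23); P(2 ≤ X ≤ 3) = Σ C(13,k) p^k (1−p)^(13−k) over k:
  k=2: C(13,2)·0.23^2·0.77^11 = 0.2327814
  k=3: C(13,3)·0.23^3·0.77^10 = 0.2549510
Total = 0.4877324

0.48773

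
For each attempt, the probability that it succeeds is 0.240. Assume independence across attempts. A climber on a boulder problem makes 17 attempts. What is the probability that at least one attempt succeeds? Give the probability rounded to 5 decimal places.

0.99058

P(at least one) = 1 − P(none) = 1 − (1 − 0.24)^17
= 1 − 0.0094152 = 0.9905848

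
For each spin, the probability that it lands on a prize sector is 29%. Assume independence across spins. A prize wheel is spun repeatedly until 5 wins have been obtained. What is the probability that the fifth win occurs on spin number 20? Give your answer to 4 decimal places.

Y = trial on which the fifth success occurs; negative binomial, r=5, p=0.29.
P(Y=20) = C(19,4) · p^5 · (1−p)^15
= 3876 · 0.0020511 · 0.0058732 = 0.046693

0.0467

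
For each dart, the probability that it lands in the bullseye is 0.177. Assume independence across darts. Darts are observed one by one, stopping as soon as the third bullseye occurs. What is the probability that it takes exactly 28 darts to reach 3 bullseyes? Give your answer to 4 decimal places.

0.0149

Y = trial on which the third success occurs; negative binomial, r=3, p=0.177.
P(Y=28) = C(27,2) · p^3 · (1−p)^25
= 351 · 0.0055452 · 0.0076735 = 0.014936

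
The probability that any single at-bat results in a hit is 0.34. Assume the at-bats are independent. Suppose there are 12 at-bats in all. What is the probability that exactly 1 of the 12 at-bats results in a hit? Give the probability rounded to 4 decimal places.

0.0422

X ~ Binomial(n=12, p=0.34).
P(X=1) = C(12,1) · p^1 · (1−p)^11
= 12 · 0.34 · 0.010351 = 0.042232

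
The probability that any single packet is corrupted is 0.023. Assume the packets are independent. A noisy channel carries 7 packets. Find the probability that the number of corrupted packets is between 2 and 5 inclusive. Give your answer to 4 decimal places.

0.0103

X ~ Binomial(7, 0.023); P(2 ≤ X ≤ 5) = Σ C(7,k) p^k (1−p)^(7−k) over k:
  k=2: C(7,2)·0.023^2·0.977^5 = 0.009889
  k=3: C(7,3)·0.023^3·0.977^4 = 0.000388
  k=4: C(7,4)·0.023^4·0.977^3 = 0.000009
  k=5: C(7,5)·0.023^5·0.977^2 = 0.000000
Total = 0.010286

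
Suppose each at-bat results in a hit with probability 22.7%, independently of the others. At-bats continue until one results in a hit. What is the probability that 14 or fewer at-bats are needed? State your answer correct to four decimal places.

0.9728

Y = number of at-bats to the first success; geometric, p = 0.227.
P(Y ≤ 14) = 1 − (1−p)^14 = 1 − 0.027196 = 0.972804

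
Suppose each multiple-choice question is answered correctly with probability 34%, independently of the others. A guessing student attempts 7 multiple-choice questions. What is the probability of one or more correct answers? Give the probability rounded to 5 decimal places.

P(at least one) = 1 − P(none) = 1 − (1 − 0.34)^7
= 1 − 0.0545516 = 0.9454484

0.94545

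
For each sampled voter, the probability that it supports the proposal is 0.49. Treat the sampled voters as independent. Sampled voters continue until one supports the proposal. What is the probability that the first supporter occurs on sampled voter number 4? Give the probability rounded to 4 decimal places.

0.0650

Geometric (trials to first success), p = 0.49.
P(Y = 4) = (1−p)^3 · p = 0.13265 · 0.49 = 0.064999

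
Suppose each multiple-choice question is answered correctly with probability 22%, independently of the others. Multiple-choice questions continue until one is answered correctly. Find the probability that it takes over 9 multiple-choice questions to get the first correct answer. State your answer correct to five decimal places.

Y = number of multiple-choice questions to the first success; geometric, p = 0.22.
P(Y > 9) = P(first 9 all fail) = (1−p)^9 = 0.1068689

0.10687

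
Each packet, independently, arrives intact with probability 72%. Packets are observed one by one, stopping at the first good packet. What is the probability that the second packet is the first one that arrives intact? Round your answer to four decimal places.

Geometric (trials to first success), p = 0.72.
P(Y = 2) = (1−p)^1 · p = 0.28 · 0.72 = 0.201600

0.2016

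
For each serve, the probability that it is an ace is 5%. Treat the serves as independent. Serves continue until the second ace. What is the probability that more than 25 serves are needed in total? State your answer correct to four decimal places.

Needing more than 25 serves ⇔ fewer than 2 successes in the first 25. With X ~ Binomial(25, 0.05), P(Y > 25) = P(X ≤ 1).
  k=0: C(25,0)·0.05^0·0.95^25 = 0.277390
  k=1: C(25,1)·0.05^1·0.95^24 = 0.364986
P(X ≤ 1) = 0.642376

0.6424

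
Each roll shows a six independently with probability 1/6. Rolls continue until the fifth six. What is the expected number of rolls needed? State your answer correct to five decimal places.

30.00000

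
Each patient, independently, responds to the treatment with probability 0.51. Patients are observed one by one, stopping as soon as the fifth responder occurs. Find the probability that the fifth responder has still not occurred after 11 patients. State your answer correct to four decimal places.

0.2523

Needing more than 11 patients ⇔ fewer than 5 successes in the first 11. With X ~ Binomial(11, 0.51), P(Y > 11) = P(X ≤ 4).
  k=0: C(11,0)·0.51^0·0.49^11 = 0.000391
  k=1: C(11,1)·0.51^1·0.49^10 = 0.004476
  k=2: C(11,2)·0.51^2·0.49^9 = 0.023295
  k=3: C(11,3)·0.51^3·0.49^8 = 0.072738
  k=4: C(11,4)·0.51^4·0.49^7 = 0.151414
P(X ≤ 4) = 0.252315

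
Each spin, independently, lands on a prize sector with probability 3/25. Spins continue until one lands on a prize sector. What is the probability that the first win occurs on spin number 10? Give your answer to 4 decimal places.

0.0380

Geometric (trials to first success), p = 0.12.
P(Y = 10) = (1−p)^9 · p = 0.31648 · 0.12 = 0.037977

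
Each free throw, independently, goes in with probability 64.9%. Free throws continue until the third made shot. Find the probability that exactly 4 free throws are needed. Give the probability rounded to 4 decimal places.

Y = trial on which the third success occurs; negative binomial, r=3, p=0.649.
P(Y=4) = C(3,2) · p^3 · (1−p)^1
= 3 · 0.27336 · 0.351 = 0.287847

0.2878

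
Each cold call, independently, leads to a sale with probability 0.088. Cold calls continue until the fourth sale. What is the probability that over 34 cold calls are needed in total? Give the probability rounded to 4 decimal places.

0.6493

Needing more than 34 cold calls ⇔ fewer than 4 successes in the first 34. With X ~ Binomial(34, 0.088), P(Y > 34) = P(X ≤ 3).
  k=0: C(34,0)·0.088^0·0.912^34 = 0.043634
  k=1: C(34,1)·0.088^1·0.912^33 = 0.143150
  k=2: C(34,2)·0.088^2·0.912^32 = 0.227910
  k=3: C(34,3)·0.088^3·0.912^31 = 0.234574
P(X ≤ 3) = 0.649268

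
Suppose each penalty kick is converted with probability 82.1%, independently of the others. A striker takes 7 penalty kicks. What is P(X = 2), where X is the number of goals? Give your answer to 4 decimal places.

X ~ Binomial(n=7, p=0.821).
P(X=2) = C(7,2) · p^2 · (1−p)^5
= 21 · 0.67404 · 0.00018377 = 0.002601

0.0026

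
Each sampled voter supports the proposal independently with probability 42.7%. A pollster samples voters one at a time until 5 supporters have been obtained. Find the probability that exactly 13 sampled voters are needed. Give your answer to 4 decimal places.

0.0817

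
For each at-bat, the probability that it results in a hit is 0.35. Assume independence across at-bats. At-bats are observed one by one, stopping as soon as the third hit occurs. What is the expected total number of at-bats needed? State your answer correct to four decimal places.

Y = total at-bats until the third success; negative binomial with r=3, p=0.35.
E[Y] = r / p = 3 / 0.35 = 8.571429

8.5714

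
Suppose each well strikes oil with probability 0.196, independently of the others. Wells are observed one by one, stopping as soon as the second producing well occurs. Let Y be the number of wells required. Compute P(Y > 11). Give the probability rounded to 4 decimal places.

Needing more than 11 wells ⇔ fewer than 2 successes in the first 11. With X ~ Binomial(11, 0.196), P(Y > 11) = P(X ≤ 1).
  k=0: C(11,0)·0.196^0·0.804^11 = 0.090744
  k=1: C(11,1)·0.196^1·0.804^10 = 0.243338
P(X ≤ 1) = 0.334081

0.3341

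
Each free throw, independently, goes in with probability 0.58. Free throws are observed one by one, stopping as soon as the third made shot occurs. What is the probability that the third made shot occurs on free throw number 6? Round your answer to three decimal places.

0.145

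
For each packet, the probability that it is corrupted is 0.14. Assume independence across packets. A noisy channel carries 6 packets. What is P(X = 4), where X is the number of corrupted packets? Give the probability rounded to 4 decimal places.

0.0043

X ~ Binomial(n=6, p=0.14).
P(X=4) = C(6,4) · p^4 · (1−p)^2
= 15 · 0.00038416 · 0.7396 = 0.004262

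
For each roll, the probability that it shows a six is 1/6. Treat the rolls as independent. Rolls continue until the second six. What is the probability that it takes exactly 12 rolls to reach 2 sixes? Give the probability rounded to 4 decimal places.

Y = trial on which the second success occurs; negative binomial, r=2, p=0.166667.
P(Y=12) = C(11,1) · p^2 · (1−p)^10
= 11 · 0.027778 · 0.16151 = 0.049349

0.0493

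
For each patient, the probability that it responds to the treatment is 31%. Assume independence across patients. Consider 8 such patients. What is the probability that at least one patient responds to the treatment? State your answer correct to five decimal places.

P(at least one) = 1 − P(none) = 1 − (1 − 0.31)^8
= 1 − 0.0513798 = 0.9486202

0.94862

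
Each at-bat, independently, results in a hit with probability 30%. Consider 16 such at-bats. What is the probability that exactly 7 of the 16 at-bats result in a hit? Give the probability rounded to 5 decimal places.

0.10096

X ~ Binomial(n=16, p=0.30).
P(X=7) = C(16,7) · p^7 · (1−p)^9
= 11440 · 0.0002187 · 0.040354 = 0.1009618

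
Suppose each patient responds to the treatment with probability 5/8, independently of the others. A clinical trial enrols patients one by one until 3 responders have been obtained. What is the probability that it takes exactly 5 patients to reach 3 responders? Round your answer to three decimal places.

Y = trial on which the third success occurs; negative binomial, r=3, p=0.625.
P(Y=5) = C(4,2) · p^3 · (1−p)^2
= 6 · 0.24414 · 0.14062 = 0.20599

0.206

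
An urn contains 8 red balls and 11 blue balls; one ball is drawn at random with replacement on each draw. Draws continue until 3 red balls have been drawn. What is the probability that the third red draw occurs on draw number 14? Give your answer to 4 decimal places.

0.0143

Y = trial on which the third success occurs; negative binomial, r=3, p=0.421053.
P(Y=14) = C(13,2) · p^3 · (1−p)^11
= 78 · 0.074646 · 0.0024492 = 0.014260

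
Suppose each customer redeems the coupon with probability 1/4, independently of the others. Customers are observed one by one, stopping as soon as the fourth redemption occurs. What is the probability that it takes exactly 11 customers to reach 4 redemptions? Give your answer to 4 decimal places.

0.0626

Y = trial on which the fourth success occurs; negative binomial, r=4, p=0.25.
P(Y=11) = C(10,3) · p^4 · (1−p)^7
= 120 · 0.0039062 · 0.13348 = 0.062571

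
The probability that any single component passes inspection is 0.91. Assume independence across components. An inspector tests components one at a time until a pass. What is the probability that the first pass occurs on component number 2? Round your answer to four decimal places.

0.0819

Geometric (trials to first success), p = 0.91.
P(Y = 2) = (1−p)^1 · p = 0.09 · 0.91 = 0.081900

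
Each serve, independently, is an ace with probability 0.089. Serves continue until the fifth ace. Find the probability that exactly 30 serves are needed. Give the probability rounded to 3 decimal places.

0.013

Y = trial on which the fifth success occurs; negative binomial, r=5, p=0.089.
P(Y=30) = C(29,4) · p^5 · (1−p)^25
= 23751 · 5.5841e-06 · 0.097266 = 0.01290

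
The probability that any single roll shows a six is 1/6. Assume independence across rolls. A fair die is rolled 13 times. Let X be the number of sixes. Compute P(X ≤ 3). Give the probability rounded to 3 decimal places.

0.842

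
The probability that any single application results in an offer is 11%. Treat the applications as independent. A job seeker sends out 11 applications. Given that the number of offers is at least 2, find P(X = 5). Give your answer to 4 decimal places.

0.0107

X ~ Binomial(11, 0.11). Want P(X=5 | X≥2) = P(X=5) / P(X≥2).
P(X=5) = C(11,5)·0.11^5·0.89^6 = 0.003698
P(X≥2) = 1 − 0.277517 − 0.377299 = 0.345184
Ratio = 0.003698 / 0.345184 = 0.010713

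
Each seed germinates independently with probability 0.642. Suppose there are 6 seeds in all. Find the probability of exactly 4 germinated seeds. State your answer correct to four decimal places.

0.3266

X ~ Binomial(n=6, p=0.642).
P(X=4) = C(6,4) · p^4 · (1−p)^2
= 15 · 0.16988 · 0.12816 = 0.326586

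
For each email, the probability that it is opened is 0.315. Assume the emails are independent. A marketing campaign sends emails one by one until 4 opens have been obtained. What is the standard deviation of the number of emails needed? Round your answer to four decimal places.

5.2549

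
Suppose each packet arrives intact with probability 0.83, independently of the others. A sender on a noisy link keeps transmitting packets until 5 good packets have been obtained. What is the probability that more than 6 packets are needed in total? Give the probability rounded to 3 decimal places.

Needing more than 6 packets ⇔ fewer than 5 successes in the first 6. With X ~ Binomial(6, 0.83), P(Y > 6) = P(X ≤ 4).
  k=0: C(6,0)·0.83^0·0.17^6 = 0.00002
  k=1: C(6,1)·0.83^1·0.17^5 = 0.00071
  k=2: C(6,2)·0.83^2·0.17^4 = 0.00863
  k=3: C(6,3)·0.83^3·0.17^3 = 0.05618
  k=4: C(6,4)·0.83^4·0.17^2 = 0.20573
P(X ≤ 4) = 0.27128

0.271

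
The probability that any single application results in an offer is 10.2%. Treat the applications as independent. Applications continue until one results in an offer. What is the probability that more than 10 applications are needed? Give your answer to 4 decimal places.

0.3410

Y = number of applications to the first success; geometric, p = 0.102.
P(Y > 10) = P(first 10 all fail) = (1−p)^10 = 0.341007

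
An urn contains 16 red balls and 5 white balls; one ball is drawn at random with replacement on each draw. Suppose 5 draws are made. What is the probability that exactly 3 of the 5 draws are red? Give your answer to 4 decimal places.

X ~ Binomial(n=5, p=0.761905).
P(X=3) = C(5,3) · p^3 · (1−p)^2
= 10 · 0.44228 · 0.056689 = 0.250728

0.2507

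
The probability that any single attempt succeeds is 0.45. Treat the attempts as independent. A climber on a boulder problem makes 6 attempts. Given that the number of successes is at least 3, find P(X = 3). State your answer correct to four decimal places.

X ~ Binomial(6, 0.45). Want P(X=3 | X≥3) = P(X=3) / P(X≥3).
P(X=3) = C(6,3)·0.45^3·0.55^3 = 0.303218
P(X≥3) = 1 − 0.027681 − 0.135887 − 0.277950 = 0.558482
Ratio = 0.303218 / 0.558482 = 0.542933

0.5429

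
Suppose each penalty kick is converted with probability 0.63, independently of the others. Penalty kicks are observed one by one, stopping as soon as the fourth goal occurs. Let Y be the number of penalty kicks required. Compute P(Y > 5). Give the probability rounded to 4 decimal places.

0.6093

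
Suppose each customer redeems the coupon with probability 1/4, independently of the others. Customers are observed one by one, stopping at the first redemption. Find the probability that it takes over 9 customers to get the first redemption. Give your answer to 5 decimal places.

0.07508

Y = number of customers to the first success; geometric, p = 0.25.
P(Y > 9) = P(first 9 all fail) = (1−p)^9 = 0.0750847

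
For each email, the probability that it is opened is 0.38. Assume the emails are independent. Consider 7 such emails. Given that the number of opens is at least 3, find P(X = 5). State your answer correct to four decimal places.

0.1194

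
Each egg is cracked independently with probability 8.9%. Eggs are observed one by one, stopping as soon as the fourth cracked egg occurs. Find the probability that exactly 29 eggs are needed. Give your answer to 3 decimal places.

Y = trial on which the fourth success occurs; negative binomial, r=4, p=0.089.
P(Y=29) = C(28,3) · p^4 · (1−p)^25
= 3276 · 6.2742e-05 · 0.097266 = 0.01999

0.020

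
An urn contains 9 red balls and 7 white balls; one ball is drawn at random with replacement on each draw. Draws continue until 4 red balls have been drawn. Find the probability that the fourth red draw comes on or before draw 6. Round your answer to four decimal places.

0.4669

Finishing within 6 draws ⇔ at least 4 successes in the first 6. With X ~ Binomial(6, 0.5625), P(Y ≤ 6) = 1 − P(X ≤ 3).
  k=0: C(6,0)·0.5625^0·0.4375^6 = 0.007012
  k=1: C(6,1)·0.5625^1·0.4375^5 = 0.054096
  k=2: C(6,2)·0.5625^2·0.4375^4 = 0.173880
  k=3: C(6,3)·0.5625^3·0.4375^3 = 0.298079
1 − 0.533067 = 0.466933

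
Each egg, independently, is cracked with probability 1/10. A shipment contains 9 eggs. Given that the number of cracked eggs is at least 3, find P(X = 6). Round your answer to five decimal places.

0.00116

X ~ Binomial(9, 0.10). Want P(X=6 | X≥3) = P(X=6) / P(X≥3).
P(X=6) = C(9,6)·0.10^6·0.90^3 = 0.0000612
P(X≥3) = 1 − 0.3874205 − 0.3874205 − 0.1721869 = 0.0529721
Ratio = 0.0000612 / 0.0529721 = 0.0011560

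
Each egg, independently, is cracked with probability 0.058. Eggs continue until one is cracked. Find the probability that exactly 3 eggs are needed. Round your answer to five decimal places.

Geometric (trials to first success), p = 0.058.
P(Y = 3) = (1−p)^2 · p = 0.88736 · 0.058 = 0.0514671

0.05147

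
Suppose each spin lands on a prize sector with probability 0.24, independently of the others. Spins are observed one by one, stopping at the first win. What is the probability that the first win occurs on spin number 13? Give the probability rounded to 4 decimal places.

0.0089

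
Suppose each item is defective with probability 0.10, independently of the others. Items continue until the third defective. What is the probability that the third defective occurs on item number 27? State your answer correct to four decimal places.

0.0259

Y = trial on which the third success occurs; negative binomial, r=3, p=0.10.
P(Y=27) = C(26,2) · p^3 · (1−p)^24
= 325 · 0.001 · 0.079766 = 0.025924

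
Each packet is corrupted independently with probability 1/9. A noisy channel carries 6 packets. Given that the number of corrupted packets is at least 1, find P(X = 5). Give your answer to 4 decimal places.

X ~ Binomial(6, 0.111111). Want P(X=5 | X≥1) = P(X=5) / P(X≥1).
P(X=5) = C(6,5)·0.111111^5·0.888889^1 = 0.000090
P(X≥1) = 1 − 0.493270 = 0.506730
Ratio = 0.000090 / 0.506730 = 0.000178

0.0002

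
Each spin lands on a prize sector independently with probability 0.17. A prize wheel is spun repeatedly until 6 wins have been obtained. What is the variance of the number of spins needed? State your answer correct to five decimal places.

Y = total spins until the sixth success; negative binomial with r=6, p=0.17.
Var(Y) = r(1−p)/p² = 6·0.83 / 0.17² = 172.3183391

172.31834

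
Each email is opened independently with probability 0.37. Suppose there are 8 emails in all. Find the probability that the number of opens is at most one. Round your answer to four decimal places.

0.1414

X ~ Binomial(8, 0.37); P(X ≤ 1) = Σ C(8,k) p^k (1−p)^(8−k) over k:
  k=0: C(8,0)·0.37^0·0.63^8 = 0.024816
  k=1: C(8,1)·0.37^1·0.63^7 = 0.116594
Total = 0.141409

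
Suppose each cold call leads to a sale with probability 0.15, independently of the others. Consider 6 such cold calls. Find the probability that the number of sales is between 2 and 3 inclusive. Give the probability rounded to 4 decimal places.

0.2176

X ~ Binomial(6, 0.15); P(2 ≤ X ≤ 3) = Σ C(6,k) p^k (1−p)^(6−k) over k:
  k=2: C(6,2)·0.15^2·0.85^4 = 0.176177
  k=3: C(6,3)·0.15^3·0.85^3 = 0.041453
Total = 0.217631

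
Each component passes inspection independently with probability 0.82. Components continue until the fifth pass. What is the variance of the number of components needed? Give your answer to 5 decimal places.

Y = total components until the fifth success; negative binomial with r=5, p=0.82.
Var(Y) = r(1−p)/p² = 5·0.18 / 0.82² = 1.3384890

1.33849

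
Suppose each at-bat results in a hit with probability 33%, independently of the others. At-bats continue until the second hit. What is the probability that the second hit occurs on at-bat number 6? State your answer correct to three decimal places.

0.110

Y = trial on which the second success occurs; negative binomial, r=2, p=0.33.
P(Y=6) = C(5,1) · p^2 · (1−p)^4
= 5 · 0.1089 · 0.20151 = 0.10972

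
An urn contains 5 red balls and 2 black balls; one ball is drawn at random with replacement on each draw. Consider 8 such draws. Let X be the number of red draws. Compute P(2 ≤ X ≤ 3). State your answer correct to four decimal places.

X ~ Binomial(8, 0.714286); P(2 ≤ X ≤ 3) = Σ C(8,k) p^k (1−p)^(8−k) over k:
  k=2: C(8,2)·0.714286^2·0.285714^6 = 0.007771
  k=3: C(8,3)·0.714286^3·0.285714^5 = 0.038857
Total = 0.046628

0.0466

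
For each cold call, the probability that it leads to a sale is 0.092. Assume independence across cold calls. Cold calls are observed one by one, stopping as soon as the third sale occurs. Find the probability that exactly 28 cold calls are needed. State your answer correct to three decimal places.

0.024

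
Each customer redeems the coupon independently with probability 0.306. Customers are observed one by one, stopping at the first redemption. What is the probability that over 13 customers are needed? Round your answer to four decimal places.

Y = number of customers to the first success; geometric, p = 0.306.
P(Y > 13) = P(first 13 all fail) = (1−p)^13 = 0.008663

0.0087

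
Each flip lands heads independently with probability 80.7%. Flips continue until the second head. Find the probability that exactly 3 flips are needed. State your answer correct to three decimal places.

Y = trial on which the second success occurs; negative binomial, r=2, p=0.807.
P(Y=3) = C(2,1) · p^2 · (1−p)^1
= 2 · 0.65125 · 0.193 = 0.25138

0.251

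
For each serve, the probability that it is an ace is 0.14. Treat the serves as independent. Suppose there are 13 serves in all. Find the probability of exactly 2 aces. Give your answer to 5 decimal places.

0.29096

X ~ Binomial(n=13, p=0.14).
P(X=2) = C(13,2) · p^2 · (1−p)^11
= 78 · 0.0196 · 0.19032 = 0.2909602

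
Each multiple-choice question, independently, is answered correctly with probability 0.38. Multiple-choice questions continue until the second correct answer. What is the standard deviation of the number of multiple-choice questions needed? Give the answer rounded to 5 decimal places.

2.93040

Y = total multiple-choice questions until the second success; negative binomial with r=2, p=0.38.
SD(Y) = √[r(1−p)/p²] = √(8.5872576) = 2.9304023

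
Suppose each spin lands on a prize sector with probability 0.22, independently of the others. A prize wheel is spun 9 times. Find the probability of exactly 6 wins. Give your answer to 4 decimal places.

0.0045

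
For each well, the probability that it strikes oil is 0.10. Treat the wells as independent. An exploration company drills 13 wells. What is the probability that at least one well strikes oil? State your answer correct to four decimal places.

P(at least one) = 1 − P(none) = 1 − (1 − 0.10)^13
= 1 − 0.254187 = 0.745813

0.7458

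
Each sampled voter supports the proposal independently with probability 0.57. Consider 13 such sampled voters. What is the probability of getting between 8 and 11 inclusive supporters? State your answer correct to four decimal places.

X ~ Binomial(13, 0.57); P(8 ≤ X ≤ 11) = Σ C(13,k) p^k (1−p)^(13−k) over k:
  k=8: C(13,8)·0.57^8·0.43^5 = 0.210824
  k=9: C(13,9)·0.57^9·0.43^4 = 0.155258
  k=10: C(13,10)·0.57^10·0.43^3 = 0.082323
  k=11: C(13,11)·0.57^11·0.43^2 = 0.029762
Total = 0.478166

0.4782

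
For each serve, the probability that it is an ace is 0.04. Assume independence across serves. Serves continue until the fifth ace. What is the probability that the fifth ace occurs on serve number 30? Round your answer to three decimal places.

0.001

Y = trial on which the fifth success occurs; negative binomial, r=5, p=0.04.
P(Y=30) = C(29,4) · p^5 · (1−p)^25
= 23751 · 1.024e-07 · 0.3604 = 0.00088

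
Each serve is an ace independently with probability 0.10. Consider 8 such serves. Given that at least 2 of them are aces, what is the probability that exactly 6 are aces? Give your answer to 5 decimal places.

X ~ Binomial(8, 0.10). Want P(X=6 | X≥2) = P(X=6) / P(X≥2).
P(X=6) = C(8,6)·0.10^6·0.90^2 = 0.0000227
P(X≥2) = 1 − 0.4304672 − 0.3826375 = 0.1868953
Ratio = 0.0000227 / 0.1868953 = 0.0001214

0.00012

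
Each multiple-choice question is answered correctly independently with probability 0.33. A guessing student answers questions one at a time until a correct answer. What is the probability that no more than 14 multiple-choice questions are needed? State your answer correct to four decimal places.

0.9963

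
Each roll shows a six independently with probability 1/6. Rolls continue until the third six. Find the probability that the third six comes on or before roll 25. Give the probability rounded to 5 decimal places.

0.81131

Finishing within 25 rolls ⇔ at least 3 successes in the first 25. With X ~ Binomial(25, 0.166667), P(Y ≤ 25) = 1 − P(X ≤ 2).
  k=0: C(25,0)·0.166667^0·0.833333^25 = 0.0104826
  k=1: C(25,1)·0.166667^1·0.833333^24 = 0.0524130
  k=2: C(25,2)·0.166667^2·0.833333^23 = 0.1257912
1 − 0.1886867 = 0.8113133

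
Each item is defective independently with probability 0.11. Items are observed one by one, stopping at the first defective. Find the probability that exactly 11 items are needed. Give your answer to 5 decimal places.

Geometric (trials to first success), p = 0.11.
P(Y = 11) = (1−p)^10 · p = 0.31182 · 0.11 = 0.0342999

0.03430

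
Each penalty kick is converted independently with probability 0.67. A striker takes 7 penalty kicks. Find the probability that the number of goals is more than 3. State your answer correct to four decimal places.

X ~ Binomial(7, 0.67); P(X ≥ 4) = Σ C(7,k) p^k (1−p)^(7−k) over k:
  k=4: C(7,4)·0.67^4·0.33^3 = 0.253460
  k=5: C(7,5)·0.67^5·0.33^2 = 0.308760
  k=6: C(7,6)·0.67^6·0.33^1 = 0.208959
  k=7: C(7,7)·0.67^7·0.33^0 = 0.060607
Total = 0.831786

0.8318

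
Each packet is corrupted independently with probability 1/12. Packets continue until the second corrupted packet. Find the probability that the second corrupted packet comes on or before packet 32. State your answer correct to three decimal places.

0.759

Finishing within 32 packets ⇔ at least 2 successes in the first 32. With X ~ Binomial(32, 0.083333), P(Y ≤ 32) = 1 − P(X ≤ 1).
  k=0: C(32,0)·0.083333^0·0.916667^32 = 0.06177
  k=1: C(32,1)·0.083333^1·0.916667^31 = 0.17969
1 − 0.24146 = 0.75854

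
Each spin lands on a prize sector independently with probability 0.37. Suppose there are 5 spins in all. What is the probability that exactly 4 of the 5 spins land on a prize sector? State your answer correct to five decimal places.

0.05904

X ~ Binomial(n=5, p=0.37).
P(X=4) = C(5,4) · p^4 · (1−p)^1
= 5 · 0.018742 · 0.63 = 0.0590361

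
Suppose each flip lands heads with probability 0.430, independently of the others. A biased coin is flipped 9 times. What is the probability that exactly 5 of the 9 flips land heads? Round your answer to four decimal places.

0.1955

X ~ Binomial(n=9, p=0.43).
P(X=5) = C(9,5) · p^5 · (1−p)^4
= 126 · 0.014701 · 0.10556 = 0.195529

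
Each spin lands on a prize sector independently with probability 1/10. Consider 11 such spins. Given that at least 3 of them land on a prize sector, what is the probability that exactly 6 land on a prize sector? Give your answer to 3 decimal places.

0.003

X ~ Binomial(11, 0.10). Want P(X=6 | X≥3) = P(X=6) / P(X≥3).
P(X=6) = C(11,6)·0.10^6·0.90^5 = 0.00027
P(X≥3) = 1 − 0.31381 − 0.38355 − 0.21308 = 0.08956
Ratio = 0.00027 / 0.08956 = 0.00305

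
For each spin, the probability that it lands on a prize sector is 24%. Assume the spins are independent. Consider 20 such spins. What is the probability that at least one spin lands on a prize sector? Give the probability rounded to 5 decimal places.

0.99587

P(at least one) = 1 − P(none) = 1 − (1 − 0.24)^20
= 1 − 0.0041331 = 0.9958669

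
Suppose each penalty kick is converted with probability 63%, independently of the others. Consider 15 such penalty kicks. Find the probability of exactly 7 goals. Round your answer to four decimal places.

0.0890

X ~ Binomial(n=15, p=0.63).
P(X=7) = C(15,7) · p^7 · (1−p)^8
= 6435 · 0.03939 · 0.00035125 = 0.089032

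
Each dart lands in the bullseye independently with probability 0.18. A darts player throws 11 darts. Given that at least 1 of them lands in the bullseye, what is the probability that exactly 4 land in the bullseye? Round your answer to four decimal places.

X ~ Binomial(11, 0.18). Want P(X=4 | X≥1) = P(X=4) / P(X≥1).
P(X=4) = C(11,4)·0.18^4·0.82^7 = 0.086358
P(X≥1) = 1 − 0.112707 = 0.887293
Ratio = 0.086358 / 0.887293 = 0.097327

0.0973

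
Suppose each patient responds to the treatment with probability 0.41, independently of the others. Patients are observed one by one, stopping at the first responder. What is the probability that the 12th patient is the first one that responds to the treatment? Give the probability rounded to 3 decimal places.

Geometric (trials to first success), p = 0.41.
P(Y = 12) = (1−p)^11 · p = 0.0030156 · 0.41 = 0.00124

0.001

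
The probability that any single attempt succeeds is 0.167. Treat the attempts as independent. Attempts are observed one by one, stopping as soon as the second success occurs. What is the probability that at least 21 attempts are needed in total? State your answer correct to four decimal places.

0.1296

Needing more than 20 attempts ⇔ fewer than 2 successes in the first 20. With X ~ Binomial(20, 0.167), P(Y > 20) = P(X ≤ 1).
  k=0: C(20,0)·0.167^0·0.833^20 = 0.025876
  k=1: C(20,1)·0.167^1·0.833^19 = 0.103753
P(X ≤ 1) = 0.129629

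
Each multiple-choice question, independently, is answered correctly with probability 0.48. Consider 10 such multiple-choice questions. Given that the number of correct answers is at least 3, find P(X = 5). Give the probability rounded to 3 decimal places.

X ~ Binomial(10, 0.48). Want P(X=5 | X≥3) = P(X=5) / P(X≥3).
P(X=5) = C(10,5)·0.48^5·0.52^5 = 0.24413
P(X≥3) = 1 − 0.00145 − 0.01334 − 0.05543 = 0.92978
Ratio = 0.24413 / 0.92978 = 0.26257

0.263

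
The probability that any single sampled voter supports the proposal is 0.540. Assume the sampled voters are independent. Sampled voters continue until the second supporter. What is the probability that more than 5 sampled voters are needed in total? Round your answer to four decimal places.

Needing more than 5 sampled voters ⇔ fewer than 2 successes in the first 5. With X ~ Binomial(5, 0.54), P(Y > 5) = P(X ≤ 1).
  k=0: C(5,0)·0.54^0·0.46^5 = 0.020596
  k=1: C(5,1)·0.54^1·0.46^4 = 0.120891
P(X ≤ 1) = 0.141488

0.1415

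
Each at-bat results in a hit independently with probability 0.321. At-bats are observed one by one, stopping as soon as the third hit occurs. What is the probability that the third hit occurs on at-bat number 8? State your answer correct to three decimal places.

0.100

Y = trial on which the third success occurs; negative binomial, r=3, p=0.321.
P(Y=8) = C(7,2) · p^3 · (1−p)^5
= 21 · 0.033076 · 0.14433 = 0.10025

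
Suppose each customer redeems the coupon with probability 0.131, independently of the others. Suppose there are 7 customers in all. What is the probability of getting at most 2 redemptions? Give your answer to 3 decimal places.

X ~ Binomial(7, 0.131); P(X ≤ 2) = Σ C(7,k) p^k (1−p)^(7−k) over k:
  k=0: C(7,0)·0.131^0·0.869^7 = 0.37423
  k=1: C(7,1)·0.131^1·0.869^6 = 0.39490
  k=2: C(7,2)·0.131^2·0.869^5 = 0.17859
Total = 0.94772

0.948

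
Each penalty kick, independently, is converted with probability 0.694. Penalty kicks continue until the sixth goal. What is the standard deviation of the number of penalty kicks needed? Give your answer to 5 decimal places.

Y = total penalty kicks until the sixth success; negative binomial with r=6, p=0.694.
SD(Y) = √[r(1−p)/p²] = √(3.8120074) = 1.9524363

1.95244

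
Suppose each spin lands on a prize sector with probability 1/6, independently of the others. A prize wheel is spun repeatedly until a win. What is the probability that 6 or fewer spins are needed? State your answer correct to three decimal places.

Y = number of spins to the first success; geometric, p = 0.166667.
P(Y ≤ 6) = 1 − (1−p)^6 = 1 − 0.33490 = 0.66510

0.665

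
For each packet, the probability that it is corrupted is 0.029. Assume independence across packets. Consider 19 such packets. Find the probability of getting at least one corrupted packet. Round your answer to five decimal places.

0.42830

P(at least one) = 1 − P(none) = 1 − (1 − 0.029)^19
= 1 − 0.5716963 = 0.4283037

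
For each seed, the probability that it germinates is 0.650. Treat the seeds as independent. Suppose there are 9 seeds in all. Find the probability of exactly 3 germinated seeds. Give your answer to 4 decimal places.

0.0424

X ~ Binomial(n=9, p=0.65).
P(X=3) = C(9,3) · p^3 · (1−p)^6
= 84 · 0.27463 · 0.0018383 = 0.042406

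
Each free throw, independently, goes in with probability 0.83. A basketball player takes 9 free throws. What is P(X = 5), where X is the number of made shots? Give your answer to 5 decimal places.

X ~ Binomial(n=9, p=0.83).
P(X=5) = C(9,5) · p^5 · (1−p)^4
= 126 · 0.3939 · 0.00083521 = 0.0414531

0.04145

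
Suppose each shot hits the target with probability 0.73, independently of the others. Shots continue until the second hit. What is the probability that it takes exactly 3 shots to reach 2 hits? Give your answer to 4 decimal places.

0.2878

Y = trial on which the second success occurs; negative binomial, r=2, p=0.73.
P(Y=3) = C(2,1) · p^2 · (1−p)^1
= 2 · 0.5329 · 0.27 = 0.287766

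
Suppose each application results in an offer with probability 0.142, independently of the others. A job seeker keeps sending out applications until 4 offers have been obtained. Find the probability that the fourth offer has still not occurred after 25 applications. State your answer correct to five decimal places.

0.51691

Needing more than 25 applications ⇔ fewer than 4 successes in the first 25. With X ~ Binomial(25, 0.142), P(Y > 25) = P(X ≤ 3).
  k=0: C(25,0)·0.142^0·0.858^25 = 0.0217361
  k=1: C(25,1)·0.142^1·0.858^24 = 0.0899339
  k=2: C(25,2)·0.142^2·0.858^23 = 0.1786099
  k=3: C(25,3)·0.142^3·0.858^22 = 0.2266278
P(X ≤ 3) = 0.5169077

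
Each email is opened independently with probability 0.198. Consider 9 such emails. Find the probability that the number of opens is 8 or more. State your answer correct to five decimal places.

0.00002

X ~ Binomial(9, 0.198); P(X ≥ 8) = Σ C(9,k) p^k (1−p)^(9−k) over k:
  k=8: C(9,8)·0.198^8·0.802^1 = 0.0000171
  k=9: C(9,9)·0.198^9·0.802^0 = 0.0000005
Total = 0.0000175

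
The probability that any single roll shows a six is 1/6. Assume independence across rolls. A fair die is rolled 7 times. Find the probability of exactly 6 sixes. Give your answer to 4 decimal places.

0.0001

X ~ Binomial(n=7, p=0.166667).
P(X=6) = C(7,6) · p^6 · (1−p)^1
= 7 · 2.1433e-05 · 0.83333 = 0.000125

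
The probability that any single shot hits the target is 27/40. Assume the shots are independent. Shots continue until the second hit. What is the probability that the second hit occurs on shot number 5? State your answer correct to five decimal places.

0.06256

Y = trial on which the second success occurs; negative binomial, r=2, p=0.675.
P(Y=5) = C(4,1) · p^2 · (1−p)^3
= 4 · 0.45563 · 0.034328 = 0.0625630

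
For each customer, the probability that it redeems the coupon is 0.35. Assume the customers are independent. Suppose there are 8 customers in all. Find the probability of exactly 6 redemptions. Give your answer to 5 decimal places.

X ~ Binomial(n=8, p=0.35).
P(X=6) = C(8,6) · p^6 · (1−p)^2
= 28 · 0.0018383 · 0.4225 = 0.0217467

0.02175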